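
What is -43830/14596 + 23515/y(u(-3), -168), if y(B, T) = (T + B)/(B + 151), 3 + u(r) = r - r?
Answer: -25402393025/1247958 ≈ -20355.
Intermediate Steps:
u(r) = -3 (u(r) = -3 + (r - r) = -3 + 0 = -3)
y(B, T) = (B + T)/(151 + B)
-43830/14596 + 23515/y(u(-3), -168) = -43830/14596 + 23515/(((-3 - 168)/(151 - 3))) = -43830*1/14596 + 23515/((-171/148)) = -21915/7298 + 23515/(((1/148)*(-171))) = -21915/7298 + 23515/(-171/148) = -21915/7298 + 23515*(-148/171) = -21915/7298 - 3480220/171 = -25402393025/1247958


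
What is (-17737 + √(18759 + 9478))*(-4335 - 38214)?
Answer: 754691613 - 42549*√28237 ≈ 7.4754e+8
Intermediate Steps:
(-17737 + √(18759 + 9478))*(-4335 - 38214) = (-17737 + √28237)*(-42549) = 754691613 - 42549*√28237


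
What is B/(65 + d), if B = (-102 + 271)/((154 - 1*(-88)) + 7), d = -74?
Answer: -169/2241 ≈ -0.075413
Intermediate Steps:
B = 169/249 (B = 169/((154 + 88) + 7) = 169/(242 + 7) = 169/249 ≈ 0.67871)
B/(65 + d) = 169/(249*(65 - 74)) = (169/249)/(-9) = (169/249)*(-⅑) = -169/2241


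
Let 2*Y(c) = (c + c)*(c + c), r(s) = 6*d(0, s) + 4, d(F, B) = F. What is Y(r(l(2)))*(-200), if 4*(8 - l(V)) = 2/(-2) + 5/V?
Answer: -6400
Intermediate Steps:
l(V) = 33/4 - 5/(4*V) (l(V) = 8 - (2/(-2) + 5/V)/4 = 8 - (2*(-1/2) + 5/V)/4 = 8 - (-1 + 5/V)/4 = 8 + (1/4 - 5/(4*V)) = 33/4 - 5/(4*V))
r(s) = 4 (r(s) = 6*0 + 4 = 0 + 4 = 4)
Y(c) = 2*c**2 (Y(c) = ((c + c)*(c + c))/2 = ((2*c)*(2*c))/2 = (4*c**2)/2 = 2*c**2)
Y(r(l(2)))*(-200) = (2*4**2)*(-200) = (2*16)*(-200) = 32*(-200) = -6400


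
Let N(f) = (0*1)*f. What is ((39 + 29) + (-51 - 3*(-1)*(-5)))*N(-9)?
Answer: 0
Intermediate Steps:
N(f) = 0 (N(f) = 0*f = 0)
((39 + 29) + (-51 - 3*(-1)*(-5)))*N(-9) = ((39 + 29) + (-51 - 3*(-1)*(-5)))*0 = (68 + (-51 - (-3)*(-5)))*0 = (68 + (-51 - 1*15))*0 = (68 + (-51 - 15))*0 = (68 - 66)*0 = 2*0 = 0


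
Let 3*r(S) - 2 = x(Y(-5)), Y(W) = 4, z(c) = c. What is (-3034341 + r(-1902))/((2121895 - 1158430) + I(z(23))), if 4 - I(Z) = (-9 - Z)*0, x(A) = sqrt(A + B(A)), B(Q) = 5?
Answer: -9103018/2890407 ≈ -3.1494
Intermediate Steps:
x(A) = sqrt(5 + A) (x(A) = sqrt(A + 5) = sqrt(5 + A))
r(S) = 5/3 (r(S) = 2/3 + sqrt(5 + 4)/3 = 2/3 + sqrt(9)/3 = 2/3 + (1/3)*3 = 2/3 + 1 = 5/3)
I(Z) = 4 (I(Z) = 4 - (-9 - Z)*0 = 4 - 1*0 = 4 + 0 = 4)
(-3034341 + r(-1902))/((2121895 - 1158430) + I(z(23))) = (-3034341 + 5/3)/((2121895 - 1158430) + 4) = -9103018/(3*(963465 + 4)) = -9103018/3/963469 = -9103018/3*1/963469 = -9103018/2890407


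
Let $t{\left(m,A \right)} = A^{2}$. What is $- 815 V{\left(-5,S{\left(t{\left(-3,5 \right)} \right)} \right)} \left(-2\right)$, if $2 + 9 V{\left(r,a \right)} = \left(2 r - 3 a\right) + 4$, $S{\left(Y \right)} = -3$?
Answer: $\frac{1630}{9} \approx 181.11$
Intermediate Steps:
$V{\left(r,a \right)} = \frac{2}{9} - \frac{a}{3} + \frac{2 r}{9}$ ($V{\left(r,a \right)} = - \frac{2}{9} + \frac{\left(2 r - 3 a\right) + 4}{9} = - \frac{2}{9} + \frac{\left(- 3 a + 2 r\right) + 4}{9} = - \frac{2}{9} + \frac{4 - 3 a + 2 r}{9} = - \frac{2}{9} + \left(\frac{4}{9} - \frac{a}{3} + \frac{2 r}{9}\right) = \frac{2}{9} - \frac{a}{3} + \frac{2 r}{9}$)
$- 815 V{\left(-5,S{\left(t{\left(-3,5 \right)} \right)} \right)} \left(-2\right) = - 815 \left(\frac{2}{9} - -1 + \frac{2}{9} \left(-5\right)\right) \left(-2\right) = - 815 \left(\frac{2}{9} + 1 - \frac{10}{9}\right) \left(-2\right) = - 815 \cdot \frac{1}{9} \left(-2\right) = \left(-815\right) \left(- \frac{2}{9}\right) = \frac{1630}{9}$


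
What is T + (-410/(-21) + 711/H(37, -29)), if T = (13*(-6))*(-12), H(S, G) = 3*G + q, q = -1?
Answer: 1750877/1848 ≈ 947.44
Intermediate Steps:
H(S, G) = -1 + 3*G (H(S, G) = 3*G - 1 = -1 + 3*G)
T = 936 (T = -78*(-12) = 936)
T + (-410/(-21) + 711/H(37, -29)) = 936 + (-410/(-21) + 711/(-1 + 3*(-29))) = 936 + (-410*(-1/21) + 711/(-1 - 87)) = 936 + (410/21 + 711/(-88)) = 936 + (410/21 + 711*(-1/88)) = 936 + (410/21 - 711/88) = 936 + 21149/1848 = 1750877/1848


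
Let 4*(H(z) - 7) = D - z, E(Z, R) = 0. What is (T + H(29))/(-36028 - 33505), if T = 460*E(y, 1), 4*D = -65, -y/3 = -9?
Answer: 69/1112528 ≈ 6.2021e-5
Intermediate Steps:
y = 27 (y = -3*(-9) = 27)
D = -65/4 (D = (¼)*(-65) = -65/4 ≈ -16.250)
H(z) = 47/16 - z/4 (H(z) = 7 + (-65/4 - z)/4 = 7 + (-65/16 - z/4) = 47/16 - z/4)
T = 0 (T = 460*0 = 0)
(T + H(29))/(-36028 - 33505) = (0 + (47/16 - ¼*29))/(-36028 - 33505) = (0 + (47/16 - 29/4))/(-69533) = (0 - 69/16)*(-1/69533) = -69/16*(-1/69533) = 69/1112528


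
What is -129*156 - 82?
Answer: -20206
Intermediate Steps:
-129*156 - 82 = -20124 - 82 = -20206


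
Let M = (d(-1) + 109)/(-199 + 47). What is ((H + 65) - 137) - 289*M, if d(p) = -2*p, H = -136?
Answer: 463/152 ≈ 3.0461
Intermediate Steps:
M = -111/152 (M = (-2*(-1) + 109)/(-199 + 47) = (2 + 109)/(-152) = 111*(-1/152) = -111/152 ≈ -0.73026)
((H + 65) - 137) - 289*M = ((-136 + 65) - 137) - 289*(-111/152) = (-71 - 137) + 32079/152 = -208 + 32079/152 = 463/152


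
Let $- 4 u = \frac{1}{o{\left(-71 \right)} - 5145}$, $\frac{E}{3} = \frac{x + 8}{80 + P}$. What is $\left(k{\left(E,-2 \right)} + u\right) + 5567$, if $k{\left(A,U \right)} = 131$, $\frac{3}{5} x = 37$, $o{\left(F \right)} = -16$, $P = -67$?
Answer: $\frac{117629513}{20644} \approx 5698.0$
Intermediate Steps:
$x = \frac{185}{3}$ ($x = \frac{5}{3} \cdot 37 = \frac{185}{3} \approx 61.667$)
$E = \frac{209}{13}$ ($E = 3 \frac{\frac{185}{3} + 8}{80 - 67} = 3 \frac{209}{3 \cdot 13} = 3 \cdot \frac{209}{3} \cdot \frac{1}{13} = 3 \cdot \frac{209}{39} = \frac{209}{13} \approx 16.077$)
$u = \frac{1}{20644}$ ($u = - \frac{1}{4 \left(-16 - 5145\right)} = - \frac{1}{4 \left(-5161\right)} = \left(- \frac{1}{4}\right) \left(- \frac{1}{5161}\right) = \frac{1}{20644} \approx 4.844 \cdot 10^{-5}$)
$\left(k{\left(E,-2 \right)} + u\right) + 5567 = \left(131 + \frac{1}{20644}\right) + 5567 = \frac{2704365}{20644} + 5567 = \frac{117629513}{20644}$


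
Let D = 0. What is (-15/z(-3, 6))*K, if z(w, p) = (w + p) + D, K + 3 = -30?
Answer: 165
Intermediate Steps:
K = -33 (K = -3 - 30 = -33)
z(w, p) = p + w (z(w, p) = (w + p) + 0 = (p + w) + 0 = p + w)
(-15/z(-3, 6))*K = -15/(6 - 3)*(-33) = -15/3*(-33) = -15*⅓*(-33) = -5*(-33) = 165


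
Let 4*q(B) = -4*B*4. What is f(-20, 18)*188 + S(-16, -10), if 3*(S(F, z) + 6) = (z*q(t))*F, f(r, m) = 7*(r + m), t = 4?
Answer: -10474/3 ≈ -3491.3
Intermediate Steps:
q(B) = -4*B (q(B) = (-4*B*4)/4 = (-16*B)/4 = -4*B)
f(r, m) = 7*m + 7*r (f(r, m) = 7*(m + r) = 7*m + 7*r)
S(F, z) = -6 - 16*F*z/3 (S(F, z) = -6 + ((z*(-4*4))*F)/3 = -6 + ((z*(-16))*F)/3 = -6 + ((-16*z)*F)/3 = -6 + (-16*F*z)/3 = -6 - 16*F*z/3)
f(-20, 18)*188 + S(-16, -10) = (7*18 + 7*(-20))*188 + (-6 - 16/3*(-16)*(-10)) = (126 - 140)*188 + (-6 - 2560/3) = -14*188 - 2578/3 = -2632 - 2578/3 = -10474/3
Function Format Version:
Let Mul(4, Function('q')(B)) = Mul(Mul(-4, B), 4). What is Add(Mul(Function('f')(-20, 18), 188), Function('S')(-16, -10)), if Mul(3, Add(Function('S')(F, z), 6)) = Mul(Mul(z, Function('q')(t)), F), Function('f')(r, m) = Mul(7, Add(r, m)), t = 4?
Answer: Rational(-10474, 3) ≈ -3491.3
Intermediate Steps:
Function('q')(B) = Mul(-4, B) (Function('q')(B) = Mul(Rational(1, 4), Mul(Mul(-4, B), 4)) = Mul(Rational(1, 4), Mul(-16, B)) = Mul(-4, B))
Function('f')(r, m) = Add(Mul(7, m), Mul(7, r)) (Function('f')(r, m) = Mul(7, Add(m, r)) = Add(Mul(7, m), Mul(7, r)))
Function('S')(F, z) = Add(-6, Mul(Rational(-16, 3), F, z)) (Function('S')(F, z) = Add(-6, Mul(Rational(1, 3), Mul(Mul(z, Mul(-4, 4)), F))) = Add(-6, Mul(Rational(1, 3), Mul(Mul(z, -16), F))) = Add(-6, Mul(Rational(1, 3), Mul(Mul(-16, z), F))) = Add(-6, Mul(Rational(1, 3), Mul(-16, F, z))) = Add(-6, Mul(Rational(-16, 3), F, z)))
Add(Mul(Function('f')(-20, 18), 188), Function('S')(-16, -10)) = Add(Mul(Add(Mul(7, 18), Mul(7, -20)), 188), Add(-6, Mul(Rational(-16, 3), -16, -10))) = Add(Mul(Add(126, -140), 188), Add(-6, Rational(-2560, 3))) = Add(Mul(-14, 188), Rational(-2578, 3)) = Add(-2632, Rational(-2578, 3)) = Rational(-10474, 3)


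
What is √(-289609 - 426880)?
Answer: I*√716489 ≈ 846.46*I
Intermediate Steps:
√(-289609 - 426880) = √(-716489) = I*√716489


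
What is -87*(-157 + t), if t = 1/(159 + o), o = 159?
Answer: 1447825/106 ≈ 13659.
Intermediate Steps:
t = 1/318 (t = 1/(159 + 159) = 1/318 ≈ 0.0031447)
-87*(-157 + t) = -87*(-157 + 1/318) = -87*(-49925/318) = 1447825/106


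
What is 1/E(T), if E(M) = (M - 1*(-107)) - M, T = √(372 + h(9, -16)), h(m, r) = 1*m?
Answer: 1/107 ≈ 0.0093458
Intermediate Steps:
h(m, r) = m
T = √381 (T = √(372 + 9) = √381 ≈ 19.519)
E(M) = 107 (E(M) = (M + 107) - M = (107 + M) - M = 107)
1/E(T) = 1/107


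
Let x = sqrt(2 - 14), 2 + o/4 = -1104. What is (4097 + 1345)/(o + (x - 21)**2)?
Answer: 5442*I/(-3995*I + 84*sqrt(3)) ≈ -1.3604 + 0.049544*I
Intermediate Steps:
o = -4424 (o = -8 + 4*(-1104) = -8 - 4416 = -4424)
x = 2*I*sqrt(3) (x = sqrt(-12) = 2*I*sqrt(3) ≈ 3.4641*I)
(4097 + 1345)/(o + (x - 21)**2) = (4097 + 1345)/(-4424 + (2*I*sqrt(3) - 21)**2) = 5442/(-4424 + (-21 + 2*I*sqrt(3))**2)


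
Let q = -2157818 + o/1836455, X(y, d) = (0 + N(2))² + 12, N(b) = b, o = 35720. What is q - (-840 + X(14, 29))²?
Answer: -1041928897910/367291 ≈ -2.8368e+6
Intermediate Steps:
X(y, d) = 16 (X(y, d) = (0 + 2)² + 12 = 2² + 12 = 4 + 12 = 16)
q = -792547123894/367291 (q = -2157818 + 35720/1836455 = -2157818 + 35720*(1/1836455) = -2157818 + 7144/367291 = -792547123894/367291 ≈ -2.1578e+6)
q - (-840 + X(14, 29))² = -792547123894/367291 - (-840 + 16)² = -792547123894/367291 - 1*(-824)² = -792547123894/367291 - 1*678976 = -792547123894/367291 - 678976 = -1041928897910/367291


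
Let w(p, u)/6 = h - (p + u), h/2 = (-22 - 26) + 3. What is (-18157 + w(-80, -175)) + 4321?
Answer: -12846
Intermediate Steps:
h = -90 (h = 2*((-22 - 26) + 3) = 2*(-48 + 3) = 2*(-45) = -90)
w(p, u) = -540 - 6*p - 6*u (w(p, u) = 6*(-90 - (p + u)) = 6*(-90 + (-p - u)) = 6*(-90 - p - u) = -540 - 6*p - 6*u)
(-18157 + w(-80, -175)) + 4321 = (-18157 + (-540 - 6*(-80) - 6*(-175))) + 4321 = (-18157 + (-540 + 480 + 1050)) + 4321 = (-18157 + 990) + 4321 = -17167 + 4321 = -12846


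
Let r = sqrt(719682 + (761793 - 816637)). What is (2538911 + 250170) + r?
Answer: 2789081 + sqrt(664838) ≈ 2.7899e+6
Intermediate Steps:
r = sqrt(664838) (r = sqrt(719682 - 54844) = sqrt(664838) ≈ 815.38)
(2538911 + 250170) + r = (2538911 + 250170) + sqrt(664838) = 2789081 + sqrt(664838)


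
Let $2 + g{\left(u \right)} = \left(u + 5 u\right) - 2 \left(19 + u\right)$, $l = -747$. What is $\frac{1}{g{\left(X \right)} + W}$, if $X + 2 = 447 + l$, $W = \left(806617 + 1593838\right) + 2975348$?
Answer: $\frac{1}{5374555} \approx 1.8606 \cdot 10^{-7}$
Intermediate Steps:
$W = 5375803$ ($W = 2400455 + 2975348 = 5375803$)
$X = -302$ ($X = -2 + \left(447 - 747\right) = -2 - 300 = -302$)
$g{\left(u \right)} = -40 + 4 u$ ($g{\left(u \right)} = -2 + \left(\left(u + 5 u\right) - 2 \left(19 + u\right)\right) = -2 + \left(6 u - \left(38 + 2 u\right)\right) = -2 + \left(-38 + 4 u\right) = -40 + 4 u$)
$\frac{1}{g{\left(X \right)} + W} = \frac{1}{\left(-40 + 4 \left(-302\right)\right) + 5375803} = \frac{1}{\left(-40 - 1208\right) + 5375803} = \frac{1}{-1248 + 5375803} = \frac{1}{5374555}$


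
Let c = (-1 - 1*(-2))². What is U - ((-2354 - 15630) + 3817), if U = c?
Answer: 14168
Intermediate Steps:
c = 1 (c = (-1 + 2)² = 1² = 1)
U = 1
U - ((-2354 - 15630) + 3817) = 1 - ((-2354 - 15630) + 3817) = 1 - (-17984 + 3817) = 1 - 1*(-14167) = 1 + 14167 = 14168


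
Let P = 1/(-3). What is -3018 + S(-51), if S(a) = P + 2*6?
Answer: -9019/3 ≈ -3006.3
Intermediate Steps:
P = -⅓ ≈ -0.33333
S(a) = 35/3 (S(a) = -⅓ + 2*6 = -⅓ + 12 = 35/3)
-3018 + S(-51) = -3018 + 35/3 = -9019/3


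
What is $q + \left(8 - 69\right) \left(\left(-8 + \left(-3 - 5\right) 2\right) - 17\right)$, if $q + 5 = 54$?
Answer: $2550$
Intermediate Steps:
$q = 49$ ($q = -5 + 54 = 49$)
$q + \left(8 - 69\right) \left(\left(-8 + \left(-3 - 5\right) 2\right) - 17\right) = 49 + \left(8 - 69\right) \left(\left(-8 + \left(-3 - 5\right) 2\right) - 17\right) = 49 - 61 \left(\left(-8 - 16\right) - 17\right) = 49 - 61 \left(-24 - 17\right) = 49 - -2501 = 49 + 2501 = 2550$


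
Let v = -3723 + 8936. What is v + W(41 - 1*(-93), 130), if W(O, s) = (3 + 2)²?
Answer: 5238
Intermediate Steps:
W(O, s) = 25 (W(O, s) = 5² = 25)
v = 5213
v + W(41 - 1*(-93), 130) = 5213 + 25 = 5238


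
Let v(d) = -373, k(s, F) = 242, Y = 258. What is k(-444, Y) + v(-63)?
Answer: -131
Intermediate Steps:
k(-444, Y) + v(-63) = 242 - 373 = -131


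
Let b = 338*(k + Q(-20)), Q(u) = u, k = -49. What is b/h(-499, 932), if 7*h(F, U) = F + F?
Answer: 81627/499 ≈ 163.58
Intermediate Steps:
h(F, U) = 2*F/7 (h(F, U) = (F + F)/7 = (2*F)/7 = 2*F/7)
b = -23322 (b = 338*(-49 - 20) = 338*(-69) = -23322)
b/h(-499, 932) = -23322/((2/7)*(-499)) = -23322/(-998/7) = -23322*(-7/998) = 81627/499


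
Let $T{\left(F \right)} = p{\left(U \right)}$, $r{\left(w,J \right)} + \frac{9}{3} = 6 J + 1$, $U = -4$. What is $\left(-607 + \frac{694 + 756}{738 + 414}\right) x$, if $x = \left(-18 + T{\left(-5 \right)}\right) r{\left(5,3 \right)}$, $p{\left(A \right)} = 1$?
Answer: $\frac{5931419}{36} \approx 1.6476 \cdot 10^{5}$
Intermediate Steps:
$r{\left(w,J \right)} = -2 + 6 J$ ($r{\left(w,J \right)} = -3 + \left(6 J + 1\right) = -3 + \left(1 + 6 J\right) = -2 + 6 J$)
$T{\left(F \right)} = 1$
$x = -272$ ($x = \left(-18 + 1\right) \left(-2 + 6 \cdot 3\right) = - 17 \left(-2 + 18\right) = \left(-17\right) 16 = -272$)
$\left(-607 + \frac{694 + 756}{738 + 414}\right) x = \left(-607 + \frac{694 + 756}{738 + 414}\right) \left(-272\right) = \left(-607 + \frac{1450}{1152}\right) \left(-272\right) = \left(-607 + 1450 \cdot \frac{1}{1152}\right) \left(-272\right) = \left(-607 + \frac{725}{576}\right) \left(-272\right) = \left(- \frac{348907}{576}\right) \left(-272\right) = \frac{5931419}{36}$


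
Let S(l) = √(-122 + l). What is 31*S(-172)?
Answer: 217*I*√6 ≈ 531.54*I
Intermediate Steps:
31*S(-172) = 31*√(-122 - 172) = 31*√(-294) = 31*(7*I*√6) = 217*I*√6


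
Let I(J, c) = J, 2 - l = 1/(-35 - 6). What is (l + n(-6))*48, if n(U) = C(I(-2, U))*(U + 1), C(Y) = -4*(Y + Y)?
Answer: -153456/41 ≈ -3742.8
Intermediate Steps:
l = 83/41 (l = 2 - 1/(-35 - 6) = 2 - 1/(-41) = 2 - 1*(-1/41) = 2 + 1/41 = 83/41 ≈ 2.0244)
C(Y) = -8*Y
n(U) = 16 + 16*U (n(U) = (-8*(-2))*(U + 1) = 16*(1 + U) = 16 + 16*U)
(l + n(-6))*48 = (83/41 + (16 + 16*(-6)))*48 = (83/41 + (16 - 96))*48 = (83/41 - 80)*48 = -3197/41*48 = -153456/41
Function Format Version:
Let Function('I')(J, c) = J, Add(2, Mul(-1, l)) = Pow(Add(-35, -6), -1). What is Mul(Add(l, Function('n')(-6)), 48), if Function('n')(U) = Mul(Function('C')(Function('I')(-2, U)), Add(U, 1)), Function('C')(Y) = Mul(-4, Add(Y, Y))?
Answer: Rational(-153456, 41) ≈ -3742.8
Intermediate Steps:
l = Rational(83, 41) (l = Add(2, Mul(-1, Pow(Add(-35, -6), -1))) = Add(2, Mul(-1, Pow(-41, -1))) = Add(2, Mul(-1, Rational(-1, 41))) = Add(2, Rational(1, 41)) = Rational(83, 41) ≈ 2.0244)
Function('C')(Y) = Mul(-8, Y) (Function('C')(Y) = Mul(-4, Mul(2, Y)) = Mul(-8, Y))
Function('n')(U) = Add(16, Mul(16, U)) (Function('n')(U) = Mul(Mul(-8, -2), Add(U, 1)) = Mul(16, Add(1, U)) = Add(16, Mul(16, U)))
Mul(Add(l, Function('n')(-6)), 48) = Mul(Add(Rational(83, 41), Add(16, Mul(16, -6))), 48) = Mul(Add(Rational(83, 41), Add(16, -96)), 48) = Mul(Add(Rational(83, 41), -80), 48) = Mul(Rational(-3197, 41), 48) = Rational(-153456, 41)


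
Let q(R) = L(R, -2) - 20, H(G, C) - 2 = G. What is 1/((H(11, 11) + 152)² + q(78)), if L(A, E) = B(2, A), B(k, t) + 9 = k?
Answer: 1/27198 ≈ 3.6767e-5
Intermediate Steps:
B(k, t) = -9 + k
L(A, E) = -7 (L(A, E) = -9 + 2 = -7)
H(G, C) = 2 + G
q(R) = -27 (q(R) = -7 - 20 = -27)
1/((H(11, 11) + 152)² + q(78)) = 1/(((2 + 11) + 152)² - 27) = 1/((13 + 152)² - 27) = 1/(165² - 27) = 1/(27225 - 27) = 1/27198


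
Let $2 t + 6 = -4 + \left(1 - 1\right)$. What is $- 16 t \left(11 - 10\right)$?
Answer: $80$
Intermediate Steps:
$t = -5$ ($t = -3 + \frac{-4 + \left(1 - 1\right)}{2} = -3 + \frac{-4 + 0}{2} = -3 + \frac{1}{2} \left(-4\right) = -3 - 2 = -5$)
$- 16 t \left(11 - 10\right) = \left(-16\right) \left(-5\right) \left(11 - 10\right) = 80 \cdot 1 = 80$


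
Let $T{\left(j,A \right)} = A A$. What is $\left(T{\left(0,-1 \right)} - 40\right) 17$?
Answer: $-663$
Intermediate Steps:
$T{\left(j,A \right)} = A^{2}$
$\left(T{\left(0,-1 \right)} - 40\right) 17 = \left(\left(-1\right)^{2} - 40\right) 17 = \left(1 - 40\right) 17 = \left(-39\right) 17 = -663$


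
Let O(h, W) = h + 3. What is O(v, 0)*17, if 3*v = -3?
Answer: 34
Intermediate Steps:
v = -1 (v = (1/3)*(-3) = -1)
O(h, W) = 3 + h
O(v, 0)*17 = (3 - 1)*17 = 2*17 = 34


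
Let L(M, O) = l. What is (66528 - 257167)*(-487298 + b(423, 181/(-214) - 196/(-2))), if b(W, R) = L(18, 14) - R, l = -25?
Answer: 19885156226407/214 ≈ 9.2921e+10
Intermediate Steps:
L(M, O) = -25
b(W, R) = -25 - R
(66528 - 257167)*(-487298 + b(423, 181/(-214) - 196/(-2))) = (66528 - 257167)*(-487298 + (-25 - (181/(-214) - 196/(-2)))) = -190639*(-487298 + (-25 - (181*(-1/214) - 196*(-1/2)))) = -190639*(-487298 + (-25 - (-181/214 + 98))) = -190639*(-487298 + (-25 - 1*20791/214)) = -190639*(-487298 + (-25 - 20791/214)) = -190639*(-487298 - 26141/214) = -190639*(-104307913/214) = 19885156226407/214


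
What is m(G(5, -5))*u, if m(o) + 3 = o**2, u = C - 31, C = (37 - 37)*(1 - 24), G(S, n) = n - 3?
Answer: -1891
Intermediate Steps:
G(S, n) = -3 + n
C = 0 (C = 0*(-23) = 0)
u = -31 (u = 0 - 31 = -31)
m(o) = -3 + o**2
m(G(5, -5))*u = (-3 + (-3 - 5)**2)*(-31) = (-3 + (-8)**2)*(-31) = (-3 + 64)*(-31) = 61*(-31) = -1891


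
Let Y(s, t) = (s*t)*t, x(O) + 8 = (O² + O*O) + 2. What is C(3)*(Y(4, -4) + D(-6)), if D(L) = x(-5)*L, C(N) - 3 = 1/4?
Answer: -650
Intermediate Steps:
C(N) = 13/4 (C(N) = 3 + 1/4 = 3 + ¼ = 13/4)
x(O) = -6 + 2*O² (x(O) = -8 + ((O² + O*O) + 2) = -8 + ((O² + O²) + 2) = -8 + (2*O² + 2) = -8 + (2 + 2*O²) = -6 + 2*O²)
D(L) = 44*L (D(L) = (-6 + 2*(-5)²)*L = (-6 + 2*25)*L = (-6 + 50)*L = 44*L)
Y(s, t) = s*t²
C(3)*(Y(4, -4) + D(-6)) = 13*(4*(-4)² + 44*(-6))/4 = 13*(4*16 - 264)/4 = 13*(64 - 264)/4 = (13/4)*(-200) = -650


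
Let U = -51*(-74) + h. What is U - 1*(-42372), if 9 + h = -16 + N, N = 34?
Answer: 46155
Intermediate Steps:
h = 9 (h = -9 + (-16 + 34) = -9 + 18 = 9)
U = 3783 (U = -51*(-74) + 9 = 3774 + 9 = 3783)
U - 1*(-42372) = 3783 - 1*(-42372) = 3783 + 42372 = 46155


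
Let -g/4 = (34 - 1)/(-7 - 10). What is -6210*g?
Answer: -819720/17 ≈ -48219.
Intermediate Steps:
g = 132/17 (g = -4*(34 - 1)/(-7 - 10) = -132/(-17) = -132*(-1)/17 = -4*(-33/17) = 132/17 ≈ 7.7647)
-6210*g = -6210*132/17 = -819720/17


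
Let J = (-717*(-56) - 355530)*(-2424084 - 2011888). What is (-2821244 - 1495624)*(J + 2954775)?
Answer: -6039345524825497788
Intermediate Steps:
J = 1399007977416 (J = (40152 - 355530)*(-4435972) = -315378*(-4435972) = 1399007977416)
(-2821244 - 1495624)*(J + 2954775) = (-2821244 - 1495624)*(1399007977416 + 2954775) = -4316868*1399010932191 = -6039345524825497788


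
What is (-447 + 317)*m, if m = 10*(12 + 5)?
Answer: -22100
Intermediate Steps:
m = 170 (m = 10*17 = 170)
(-447 + 317)*m = (-447 + 317)*170 = -130*170 = -22100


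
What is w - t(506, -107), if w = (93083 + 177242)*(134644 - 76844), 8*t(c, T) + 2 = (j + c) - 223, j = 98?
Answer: 124998279621/8 ≈ 1.5625e+10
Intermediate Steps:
t(c, T) = -127/8 + c/8 (t(c, T) = -¼ + ((98 + c) - 223)/8 = -¼ + (-125 + c)/8 = -¼ + (-125/8 + c/8) = -127/8 + c/8)
w = 15624785000 (w = 270325*57800 = 15624785000)
w - t(506, -107) = 15624785000 - (-127/8 + (⅛)*506) = 15624785000 - (-127/8 + 253/4) = 15624785000 - 1*379/8 = 15624785000 - 379/8 = 124998279621/8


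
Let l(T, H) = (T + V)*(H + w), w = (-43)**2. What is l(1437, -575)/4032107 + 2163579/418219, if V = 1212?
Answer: 10135198385847/1686303757433 ≈ 6.0103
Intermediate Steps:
w = 1849
l(T, H) = (1212 + T)*(1849 + H) (l(T, H) = (T + 1212)*(H + 1849) = (1212 + T)*(1849 + H))
l(1437, -575)/4032107 + 2163579/418219 = (2240988 + 1212*(-575) + 1849*1437 - 575*1437)/4032107 + 2163579/418219 = (2240988 - 696900 + 2657013 - 826275)*(1/4032107) + 2163579*(1/418219) = 3374826*(1/4032107) + 2163579/418219 = 3374826/4032107 + 2163579/418219 = 10135198385847/1686303757433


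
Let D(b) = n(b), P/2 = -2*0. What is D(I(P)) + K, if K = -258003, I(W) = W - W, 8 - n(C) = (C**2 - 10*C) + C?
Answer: -257995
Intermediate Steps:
P = 0 (P = 2*(-2*0) = 2*0 = 0)
n(C) = 8 - C**2 + 9*C (n(C) = 8 - ((C**2 - 10*C) + C) = 8 - (C**2 - 9*C) = 8 + (-C**2 + 9*C) = 8 - C**2 + 9*C)
I(W) = 0
D(b) = 8 - b**2 + 9*b
D(I(P)) + K = (8 - 1*0**2 + 9*0) - 258003 = (8 - 1*0 + 0) - 258003 = (8 + 0 + 0) - 258003 = 8 - 258003 = -257995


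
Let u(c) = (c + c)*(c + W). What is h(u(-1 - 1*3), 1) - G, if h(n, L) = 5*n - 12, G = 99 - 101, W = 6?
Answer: -90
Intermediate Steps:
u(c) = 2*c*(6 + c) (u(c) = (c + c)*(c + 6) = (2*c)*(6 + c) = 2*c*(6 + c))
G = -2
h(n, L) = -12 + 5*n
h(u(-1 - 1*3), 1) - G = (-12 + 5*(2*(-1 - 1*3)*(6 + (-1 - 1*3)))) - 1*(-2) = (-12 + 5*(2*(-1 - 3)*(6 + (-1 - 3)))) + 2 = (-12 + 5*(2*(-4)*(6 - 4))) + 2 = (-12 + 5*(2*(-4)*2)) + 2 = (-12 + 5*(-16)) + 2 = (-12 - 80) + 2 = -92 + 2 = -90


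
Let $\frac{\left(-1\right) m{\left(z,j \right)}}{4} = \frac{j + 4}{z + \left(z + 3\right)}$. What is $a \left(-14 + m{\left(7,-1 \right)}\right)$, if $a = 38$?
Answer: $- \frac{9500}{17} \approx -558.82$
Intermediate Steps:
$m{\left(z,j \right)} = - \frac{4 \left(4 + j\right)}{3 + 2 z}$ ($m{\left(z,j \right)} = - 4 \frac{j + 4}{z + \left(z + 3\right)} = - 4 \frac{4 + j}{z + \left(3 + z\right)} = - 4 \frac{4 + j}{3 + 2 z} = - \frac{4 \left(4 + j\right)}{3 + 2 z}$)
$a \left(-14 + m{\left(7,-1 \right)}\right) = 38 \left(-14 + \frac{4 \left(-4 - -1\right)}{3 + 2 \cdot 7}\right) = 38 \left(-14 + \frac{4 \left(-4 + 1\right)}{3 + 14}\right) = 38 \left(-14 + 4 \cdot \frac{1}{17} \left(-3\right)\right) = 38 \left(-14 - \frac{12}{17}\right) = 38 \left(- \frac{250}{17}\right) = - \frac{9500}{17}$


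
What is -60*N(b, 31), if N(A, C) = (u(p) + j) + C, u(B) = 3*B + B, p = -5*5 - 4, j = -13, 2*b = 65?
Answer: 5880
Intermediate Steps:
b = 65/2 (b = (1/2)*65 = 65/2 ≈ 32.500)
p = -29 (p = -25 - 4 = -29)
u(B) = 4*B
N(A, C) = -129 + C (N(A, C) = (4*(-29) - 13) + C = (-116 - 13) + C = -129 + C)
-60*N(b, 31) = -60*(-129 + 31) = -60*(-98) = 5880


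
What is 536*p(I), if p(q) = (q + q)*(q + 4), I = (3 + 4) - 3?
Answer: 34304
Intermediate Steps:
I = 4 (I = 7 - 3 = 4)
p(q) = 2*q*(4 + q) (p(q) = (2*q)*(4 + q) = 2*q*(4 + q))
536*p(I) = 536*(2*4*(4 + 4)) = 536*(2*4*8) = 536*64 = 34304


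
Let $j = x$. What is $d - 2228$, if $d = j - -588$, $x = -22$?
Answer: $-1662$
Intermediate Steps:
$j = -22$
$d = 566$ ($d = -22 - -588 = -22 + 588 = 566$)
$d - 2228 = 566 - 2228 = -1662$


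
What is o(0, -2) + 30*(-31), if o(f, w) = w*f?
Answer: -930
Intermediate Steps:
o(f, w) = f*w
o(0, -2) + 30*(-31) = 0*(-2) + 30*(-31) = 0 - 930 = -930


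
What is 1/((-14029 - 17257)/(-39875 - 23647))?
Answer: 31761/15643 ≈ 2.0304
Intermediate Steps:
1/((-14029 - 17257)/(-39875 - 23647)) = 1/(-31286/(-63522)) = 1/(-31286*(-1/63522)) = 1/(15643/31761) = 31761/15643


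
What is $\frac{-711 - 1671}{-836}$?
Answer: $\frac{1191}{418} \approx 2.8493$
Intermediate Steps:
$\frac{-711 - 1671}{-836} = \left(-711 - 1671\right) \left(- \frac{1}{836}\right) = \left(-2382\right) \left(- \frac{1}{836}\right) = \frac{1191}{418}$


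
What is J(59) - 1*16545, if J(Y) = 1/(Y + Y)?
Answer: -1952309/118 ≈ -16545.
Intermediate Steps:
J(Y) = 1/(2*Y)
J(59) - 1*16545 = (½)/59 - 1*16545 = (½)*(1/59) - 16545 = 1/118 - 16545 = -1952309/118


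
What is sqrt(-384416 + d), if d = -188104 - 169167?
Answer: I*sqrt(741687) ≈ 861.21*I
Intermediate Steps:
d = -357271
sqrt(-384416 + d) = sqrt(-384416 - 357271) = sqrt(-741687) = I*sqrt(741687)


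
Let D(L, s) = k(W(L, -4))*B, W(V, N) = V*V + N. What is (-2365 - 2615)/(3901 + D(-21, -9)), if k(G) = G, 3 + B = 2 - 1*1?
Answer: -1660/1009 ≈ -1.6452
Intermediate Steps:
B = -2 (B = -3 + (2 - 1*1) = -3 + (2 - 1) = -3 + 1 = -2)
W(V, N) = N + V**2 (W(V, N) = V**2 + N = N + V**2)
D(L, s) = 8 - 2*L**2 (D(L, s) = (-4 + L**2)*(-2) = 8 - 2*L**2)
(-2365 - 2615)/(3901 + D(-21, -9)) = (-2365 - 2615)/(3901 + (8 - 2*(-21)**2)) = -4980/(3901 + (8 - 2*441)) = -4980/(3901 + (8 - 882)) = -4980/(3901 - 874) = -4980/3027 = -4980*1/3027 = -1660/1009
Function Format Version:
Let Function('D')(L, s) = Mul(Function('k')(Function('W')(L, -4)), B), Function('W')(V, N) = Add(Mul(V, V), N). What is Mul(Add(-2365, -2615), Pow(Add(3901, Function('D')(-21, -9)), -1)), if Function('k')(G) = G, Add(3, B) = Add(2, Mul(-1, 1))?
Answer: Rational(-1660, 1009) ≈ -1.6452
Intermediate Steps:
B = -2 (B = Add(-3, Add(2, Mul(-1, 1))) = Add(-3, Add(2, -1)) = Add(-3, 1) = -2)
Function('W')(V, N) = Add(N, Pow(V, 2)) (Function('W')(V, N) = Add(Pow(V, 2), N) = Add(N, Pow(V, 2)))
Function('D')(L, s) = Add(8, Mul(-2, Pow(L, 2))) (Function('D')(L, s) = Mul(Add(-4, Pow(L, 2)), -2) = Add(8, Mul(-2, Pow(L, 2))))
Mul(Add(-2365, -2615), Pow(Add(3901, Function('D')(-21, -9)), -1)) = Mul(Add(-2365, -2615), Pow(Add(3901, Add(8, Mul(-2, Pow(-21, 2)))), -1)) = Mul(-4980, Pow(Add(3901, Add(8, Mul(-2, 441))), -1)) = Mul(-4980, Pow(Add(3901, Add(8, -882)), -1)) = Mul(-4980, Pow(Add(3901, -874), -1)) = Mul(-4980, Pow(3027, -1)) = Mul(-4980, Rational(1, 3027)) = Rational(-1660, 1009)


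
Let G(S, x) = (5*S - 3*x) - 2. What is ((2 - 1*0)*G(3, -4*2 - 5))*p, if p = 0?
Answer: 0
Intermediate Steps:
G(S, x) = -2 - 3*x + 5*S (G(S, x) = (-3*x + 5*S) - 2 = -2 - 3*x + 5*S)
((2 - 1*0)*G(3, -4*2 - 5))*p = ((2 - 1*0)*(-2 - 3*(-4*2 - 5) + 5*3))*0 = ((2 + 0)*(-2 - 3*(-8 - 5) + 15))*0 = (2*(-2 - 3*(-13) + 15))*0 = (2*(-2 + 39 + 15))*0 = (2*52)*0 = 104*0 = 0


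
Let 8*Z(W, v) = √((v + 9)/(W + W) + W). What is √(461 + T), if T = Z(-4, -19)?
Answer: √(7376 + I*√11)/4 ≈ 21.471 + 0.0048272*I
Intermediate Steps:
Z(W, v) = √(W + (9 + v)/(2*W))/8 (Z(W, v) = √((v + 9)/(W + W) + W)/8 = √((9 + v)/((2*W)) + W)/8 = √((9 + v)*(1/(2*W)) + W)/8 = √((9 + v)/(2*W) + W)/8 = √(W + (9 + v)/(2*W))/8)
T = I*√11/16 (T = √2*√((9 - 19 + 2*(-4)²)/(-4))/16 = √2*√(-(9 - 19 + 2*16)/4)/16 = √2*√(-(9 - 19 + 32)/4)/16 = √2*√(-¼*22)/16 = √2*√(-11/2)/16 = √2*(I*√22/2)/16 = I*√11/16 ≈ 0.20729*I)
√(461 + T) = √(461 + I*√11/16)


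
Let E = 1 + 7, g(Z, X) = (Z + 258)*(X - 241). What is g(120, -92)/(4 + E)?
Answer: -20979/2 ≈ -10490.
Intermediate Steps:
g(Z, X) = (-241 + X)*(258 + Z) (g(Z, X) = (258 + Z)*(-241 + X) = (-241 + X)*(258 + Z))
E = 8
g(120, -92)/(4 + E) = (-62178 - 241*120 + 258*(-92) - 92*120)/(4 + 8) = (-62178 - 28920 - 23736 - 11040)/12 = -125874*1/12 = -20979/2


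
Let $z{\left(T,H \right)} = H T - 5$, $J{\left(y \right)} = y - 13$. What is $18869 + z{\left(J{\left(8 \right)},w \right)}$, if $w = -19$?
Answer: $18959$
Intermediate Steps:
$J{\left(y \right)} = -13 + y$
$z{\left(T,H \right)} = -5 + H T$
$18869 + z{\left(J{\left(8 \right)},w \right)} = 18869 - \left(5 + 19 \left(-13 + 8\right)\right) = 18869 - -90 = 18869 + \left(-5 + 95\right) = 18869 + 90 = 18959$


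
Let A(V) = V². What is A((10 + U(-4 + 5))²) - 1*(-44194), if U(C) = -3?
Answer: 46595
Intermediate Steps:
A((10 + U(-4 + 5))²) - 1*(-44194) = ((10 - 3)²)² - 1*(-44194) = (7²)² + 44194 = 49² + 44194 = 2401 + 44194 = 46595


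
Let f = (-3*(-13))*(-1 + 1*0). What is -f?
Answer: 39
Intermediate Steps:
f = -39 (f = 39*(-1 + 0) = 39*(-1) = -39)
-f = -1*(-39) = 39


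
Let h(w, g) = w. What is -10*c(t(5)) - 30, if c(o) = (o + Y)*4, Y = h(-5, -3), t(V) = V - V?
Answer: 170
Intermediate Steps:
t(V) = 0
Y = -5
c(o) = -20 + 4*o (c(o) = (o - 5)*4 = (-5 + o)*4 = -20 + 4*o)
-10*c(t(5)) - 30 = -10*(-20 + 4*0) - 30 = -10*(-20 + 0) - 30 = -10*(-20) - 30 = 200 - 30 = 170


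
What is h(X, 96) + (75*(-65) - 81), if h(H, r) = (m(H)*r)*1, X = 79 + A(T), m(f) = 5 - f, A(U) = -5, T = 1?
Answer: -11580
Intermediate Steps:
X = 74 (X = 79 - 5 = 74)
h(H, r) = r*(5 - H) (h(H, r) = ((5 - H)*r)*1 = (r*(5 - H))*1 = r*(5 - H))
h(X, 96) + (75*(-65) - 81) = 96*(5 - 1*74) + (75*(-65) - 81) = 96*(5 - 74) + (-4875 - 81) = 96*(-69) - 4956 = -6624 - 4956 = -11580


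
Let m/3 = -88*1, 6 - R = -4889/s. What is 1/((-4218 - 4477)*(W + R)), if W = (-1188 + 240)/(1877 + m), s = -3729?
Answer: -6014877/214490112035 ≈ -2.8043e-5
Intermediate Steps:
R = 17485/3729 (R = 6 - (-4889)/(-3729) = 6 - (-4889)*(-1)/3729 = 6 - 1*4889/3729 = 6 - 4889/3729 = 17485/3729 ≈ 4.6889)
m = -264 (m = 3*(-88*1) = 3*(-88) = -264)
W = -948/1613 (W = (-1188 + 240)/(1877 - 264) = -948/1613 ≈ -0.58772)
1/((-4218 - 4477)*(W + R)) = 1/((-4218 - 4477)*(-948/1613 + 17485/3729)) = 1/(-8695*24668213/6014877) = 1/(-214490112035/6014877) = -6014877/214490112035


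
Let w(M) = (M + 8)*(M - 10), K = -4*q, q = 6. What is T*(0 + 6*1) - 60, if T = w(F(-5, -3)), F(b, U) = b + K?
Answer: 4854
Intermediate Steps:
K = -24 (K = -4*6 = -24)
F(b, U) = -24 + b (F(b, U) = b - 24 = -24 + b)
w(M) = (-10 + M)*(8 + M) (w(M) = (8 + M)*(-10 + M) = (-10 + M)*(8 + M))
T = 819 (T = -80 + (-24 - 5)**2 - 2*(-24 - 5) = -80 + (-29)**2 - 2*(-29) = -80 + 841 + 58 = 819)
T*(0 + 6*1) - 60 = 819*(0 + 6*1) - 60 = 819*(0 + 6) - 60 = 819*6 - 60 = 4914 - 60 = 4854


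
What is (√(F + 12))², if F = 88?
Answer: 100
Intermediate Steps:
(√(F + 12))² = (√(88 + 12))² = (√100)² = 10² = 100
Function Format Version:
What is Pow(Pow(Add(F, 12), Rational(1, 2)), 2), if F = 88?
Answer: 100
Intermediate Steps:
Pow(Pow(Add(F, 12), Rational(1, 2)), 2) = Pow(Pow(Add(88, 12), Rational(1, 2)), 2) = Pow(Pow(100, Rational(1, 2)), 2) = Pow(10, 2) = 100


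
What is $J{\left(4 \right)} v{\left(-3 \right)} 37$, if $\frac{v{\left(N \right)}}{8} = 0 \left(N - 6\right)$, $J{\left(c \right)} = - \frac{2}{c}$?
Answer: $0$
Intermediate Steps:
$v{\left(N \right)} = 0$ ($v{\left(N \right)} = 8 \cdot 0 \left(N - 6\right) = 8 \cdot 0 \left(-6 + N\right) = 8 \cdot 0 = 0$)
$J{\left(4 \right)} v{\left(-3 \right)} 37 = - \frac{2}{4} \cdot 0 \cdot 37 = \left(-2\right) \frac{1}{4} \cdot 0 \cdot 37 = \left(- \frac{1}{2}\right) 0 \cdot 37 = 0 \cdot 37 = 0$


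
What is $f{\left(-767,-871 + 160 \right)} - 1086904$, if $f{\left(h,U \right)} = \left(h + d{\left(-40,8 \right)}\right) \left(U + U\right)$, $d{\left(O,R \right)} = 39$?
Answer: $-51688$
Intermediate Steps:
$f{\left(h,U \right)} = 2 U \left(39 + h\right)$ ($f{\left(h,U \right)} = \left(h + 39\right) \left(U + U\right) = \left(39 + h\right) 2 U = 2 U \left(39 + h\right)$)
$f{\left(-767,-871 + 160 \right)} - 1086904 = 2 \left(-871 + 160\right) \left(39 - 767\right) - 1086904 = 2 \left(-711\right) \left(-728\right) - 1086904 = 1035216 - 1086904 = -51688$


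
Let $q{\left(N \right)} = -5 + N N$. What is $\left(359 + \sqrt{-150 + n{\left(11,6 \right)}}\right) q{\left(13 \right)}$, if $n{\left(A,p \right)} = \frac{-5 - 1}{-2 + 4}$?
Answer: $58876 + 492 i \sqrt{17} \approx 58876.0 + 2028.6 i$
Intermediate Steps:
$n{\left(A,p \right)} = -3$ ($n{\left(A,p \right)} = - \frac{6}{2} = \left(-6\right) \frac{1}{2} = -3$)
$q{\left(N \right)} = -5 + N^{2}$
$\left(359 + \sqrt{-150 + n{\left(11,6 \right)}}\right) q{\left(13 \right)} = \left(359 + \sqrt{-150 - 3}\right) \left(-5 + 13^{2}\right) = \left(359 + \sqrt{-153}\right) \left(-5 + 169\right) = \left(359 + 3 i \sqrt{17}\right) 164 = 58876 + 492 i \sqrt{17}$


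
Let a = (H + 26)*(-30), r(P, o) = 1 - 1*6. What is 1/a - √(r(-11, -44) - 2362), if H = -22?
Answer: -1/120 - 3*I*√263 ≈ -0.0083333 - 48.652*I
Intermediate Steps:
r(P, o) = -5 (r(P, o) = 1 - 6 = -5)
a = -120 (a = (-22 + 26)*(-30) = 4*(-30) = -120)
1/a - √(r(-11, -44) - 2362) = 1/(-120) - √(-5 - 2362) = -1/120 - √(-2367) = -1/120 - 3*I*√263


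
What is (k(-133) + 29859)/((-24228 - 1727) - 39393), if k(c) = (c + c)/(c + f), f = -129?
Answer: -1955831/4280294 ≈ -0.45694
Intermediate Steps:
k(c) = 2*c/(-129 + c) (k(c) = (c + c)/(c - 129) = (2*c)/(-129 + c) = 2*c/(-129 + c))
(k(-133) + 29859)/((-24228 - 1727) - 39393) = (2*(-133)/(-129 - 133) + 29859)/((-24228 - 1727) - 39393) = (2*(-133)/(-262) + 29859)/(-25955 - 39393) = (2*(-133)*(-1/262) + 29859)/(-65348) = (133/131 + 29859)*(-1/65348) = (3911662/131)*(-1/65348) = -1955831/4280294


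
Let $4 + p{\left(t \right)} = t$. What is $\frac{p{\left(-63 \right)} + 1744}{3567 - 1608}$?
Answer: $\frac{559}{653} \approx 0.85605$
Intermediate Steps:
$p{\left(t \right)} = -4 + t$
$\frac{p{\left(-63 \right)} + 1744}{3567 - 1608} = \frac{\left(-4 - 63\right) + 1744}{3567 - 1608} = \frac{-67 + 1744}{1959} = 1677 \cdot \frac{1}{1959} = \frac{559}{653}$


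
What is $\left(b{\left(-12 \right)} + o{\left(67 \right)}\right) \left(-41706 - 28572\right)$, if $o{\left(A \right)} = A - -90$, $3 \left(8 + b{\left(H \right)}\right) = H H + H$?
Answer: $-13563654$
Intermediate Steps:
$b{\left(H \right)} = -8 + \frac{H}{3} + \frac{H^{2}}{3}$ ($b{\left(H \right)} = -8 + \frac{H H + H}{3} = -8 + \frac{H^{2} + H}{3} = -8 + \frac{H + H^{2}}{3} = -8 + \left(\frac{H}{3} + \frac{H^{2}}{3}\right) = -8 + \frac{H}{3} + \frac{H^{2}}{3}$)
$o{\left(A \right)} = 90 + A$ ($o{\left(A \right)} = A + 90 = 90 + A$)
$\left(b{\left(-12 \right)} + o{\left(67 \right)}\right) \left(-41706 - 28572\right) = \left(\left(-8 + \frac{1}{3} \left(-12\right) + \frac{\left(-12\right)^{2}}{3}\right) + \left(90 + 67\right)\right) \left(-41706 - 28572\right) = \left(\left(-8 - 4 + \frac{1}{3} \cdot 144\right) + 157\right) \left(-70278\right) = \left(\left(-8 - 4 + 48\right) + 157\right) \left(-70278\right) = \left(36 + 157\right) \left(-70278\right) = 193 \left(-70278\right) = -13563654$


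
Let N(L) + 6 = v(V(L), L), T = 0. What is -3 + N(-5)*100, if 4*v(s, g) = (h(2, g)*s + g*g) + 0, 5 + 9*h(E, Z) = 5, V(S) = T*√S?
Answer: 22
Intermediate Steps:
V(S) = 0 (V(S) = 0*√S = 0)
h(E, Z) = 0 (h(E, Z) = -5/9 + (⅑)*5 = -5/9 + 5/9 = 0)
v(s, g) = g²/4 (v(s, g) = ((0*s + g*g) + 0)/4 = ((0 + g²) + 0)/4 = (g² + 0)/4 = g²/4)
N(L) = -6 + L²/4
-3 + N(-5)*100 = -3 + (-6 + (¼)*(-5)²)*100 = -3 + (-6 + (¼)*25)*100 = -3 + (-6 + 25/4)*100 = -3 + (¼)*100 = -3 + 25 = 22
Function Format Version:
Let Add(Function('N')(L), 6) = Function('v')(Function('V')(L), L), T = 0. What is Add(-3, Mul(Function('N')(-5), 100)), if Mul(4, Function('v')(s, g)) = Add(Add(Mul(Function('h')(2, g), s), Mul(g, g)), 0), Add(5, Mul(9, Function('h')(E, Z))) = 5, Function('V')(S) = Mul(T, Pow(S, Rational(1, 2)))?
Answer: 22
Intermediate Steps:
Function('V')(S) = 0 (Function('V')(S) = Mul(0, Pow(S, Rational(1, 2))) = 0)
Function('h')(E, Z) = 0 (Function('h')(E, Z) = Add(Rational(-5, 9), Mul(Rational(1, 9), 5)) = Add(Rational(-5, 9), Rational(5, 9)) = 0)
Function('v')(s, g) = Mul(Rational(1, 4), Pow(g, 2)) (Function('v')(s, g) = Mul(Rational(1, 4), Add(Add(Mul(0, s), Mul(g, g)), 0)) = Mul(Rational(1, 4), Add(Add(0, Pow(g, 2)), 0)) = Mul(Rational(1, 4), Add(Pow(g, 2), 0)) = Mul(Rational(1, 4), Pow(g, 2)))
Function('N')(L) = Add(-6, Mul(Rational(1, 4), Pow(L, 2)))
Add(-3, Mul(Function('N')(-5), 100)) = Add(-3, Mul(Add(-6, Mul(Rational(1, 4), Pow(-5, 2))), 100)) = Add(-3, Mul(Add(-6, Mul(Rational(1, 4), 25)), 100)) = Add(-3, Mul(Add(-6, Rational(25, 4)), 100)) = Add(-3, Mul(Rational(1, 4), 100)) = Add(-3, 25) = 22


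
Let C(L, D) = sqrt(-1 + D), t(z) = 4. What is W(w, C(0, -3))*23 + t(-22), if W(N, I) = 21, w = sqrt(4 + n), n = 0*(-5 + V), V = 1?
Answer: 487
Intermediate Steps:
n = 0 (n = 0*(-5 + 1) = 0*(-4) = 0)
w = 2 (w = sqrt(4 + 0) = sqrt(4) = 2)
W(w, C(0, -3))*23 + t(-22) = 21*23 + 4 = 483 + 4 = 487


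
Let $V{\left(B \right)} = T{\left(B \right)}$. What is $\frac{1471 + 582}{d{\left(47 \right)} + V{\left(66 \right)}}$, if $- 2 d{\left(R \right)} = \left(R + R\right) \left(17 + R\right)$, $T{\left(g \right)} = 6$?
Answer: $- \frac{2053}{3002} \approx -0.68388$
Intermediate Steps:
$V{\left(B \right)} = 6$
$d{\left(R \right)} = - R \left(17 + R\right)$ ($d{\left(R \right)} = - \frac{\left(R + R\right) \left(17 + R\right)}{2} = - \frac{2 R \left(17 + R\right)}{2} = - R \left(17 + R\right)$)
$\frac{1471 + 582}{d{\left(47 \right)} + V{\left(66 \right)}} = \frac{1471 + 582}{\left(-1\right) 47 \left(17 + 47\right) + 6} = \frac{2053}{\left(-1\right) 47 \cdot 64 + 6} = \frac{2053}{-3008 + 6} = \frac{2053}{-3002} = 2053 \left(- \frac{1}{3002}\right) = - \frac{2053}{3002}$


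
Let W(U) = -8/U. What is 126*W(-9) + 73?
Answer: 185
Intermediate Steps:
126*W(-9) + 73 = 126*(-8/(-9)) + 73 = 126*(-8*(-⅑)) + 73 = 126*(8/9) + 73 = 112 + 73 = 185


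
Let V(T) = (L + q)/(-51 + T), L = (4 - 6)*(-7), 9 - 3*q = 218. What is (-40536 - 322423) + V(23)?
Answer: -30488389/84 ≈ -3.6296e+5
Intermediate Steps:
q = -209/3 (q = 3 - ⅓*218 = 3 - 218/3 = -209/3 ≈ -69.667)
L = 14 (L = -2*(-7) = 14)
V(T) = -167/(3*(-51 + T)) (V(T) = (14 - 209/3)/(-51 + T) = -167/(3*(-51 + T)))
(-40536 - 322423) + V(23) = (-40536 - 322423) - 167/(-153 + 3*23) = -362959 - 167/(-153 + 69) = -362959 - 167/(-84) = -362959 - 167*(-1/84) = -362959 + 167/84 = -30488389/84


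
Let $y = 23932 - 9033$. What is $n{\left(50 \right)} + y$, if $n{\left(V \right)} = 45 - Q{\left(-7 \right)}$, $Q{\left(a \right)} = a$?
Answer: $14951$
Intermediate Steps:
$n{\left(V \right)} = 52$ ($n{\left(V \right)} = 45 - -7 = 45 + 7 = 52$)
$y = 14899$
$n{\left(50 \right)} + y = 52 + 14899 = 14951$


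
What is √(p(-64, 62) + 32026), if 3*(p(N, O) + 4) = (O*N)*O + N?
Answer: I*√450042/3 ≈ 223.62*I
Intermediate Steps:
p(N, O) = -4 + N/3 + N*O²/3 (p(N, O) = -4 + ((O*N)*O + N)/3 = -4 + ((N*O)*O + N)/3 = -4 + (N*O² + N)/3 = -4 + (N + N*O²)/3 = -4 + (N/3 + N*O²/3) = -4 + N/3 + N*O²/3)
√(p(-64, 62) + 32026) = √((-4 + (⅓)*(-64) + (⅓)*(-64)*62²) + 32026) = √((-4 - 64/3 + (⅓)*(-64)*3844) + 32026) = √((-4 - 64/3 - 246016/3) + 32026) = √(-246092/3 + 32026) = √(-150014/3) = I*√450042/3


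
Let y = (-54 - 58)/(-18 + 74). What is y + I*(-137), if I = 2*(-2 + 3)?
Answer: -276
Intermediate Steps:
y = -2 (y = -112/56 = -112*1/56 = -2)
I = 2 (I = 2*1 = 2)
y + I*(-137) = -2 + 2*(-137) = -2 - 274 = -276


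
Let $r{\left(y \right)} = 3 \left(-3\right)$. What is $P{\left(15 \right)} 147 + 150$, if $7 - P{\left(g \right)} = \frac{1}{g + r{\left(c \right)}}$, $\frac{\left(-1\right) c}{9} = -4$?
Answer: $\frac{2309}{2} \approx 1154.5$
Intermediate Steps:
$c = 36$ ($c = \left(-9\right) \left(-4\right) = 36$)
$r{\left(y \right)} = -9$
$P{\left(g \right)} = 7 - \frac{1}{-9 + g}$ ($P{\left(g \right)} = 7 - \frac{1}{g - 9} = 7 - \frac{1}{-9 + g}$)
$P{\left(15 \right)} 147 + 150 = \frac{-64 + 7 \cdot 15}{-9 + 15} \cdot 147 + 150 = \frac{-64 + 105}{6} \cdot 147 + 150 = \frac{1}{6} \cdot 41 \cdot 147 + 150 = \frac{41}{6} \cdot 147 + 150 = \frac{2009}{2} + 150 = \frac{2309}{2}$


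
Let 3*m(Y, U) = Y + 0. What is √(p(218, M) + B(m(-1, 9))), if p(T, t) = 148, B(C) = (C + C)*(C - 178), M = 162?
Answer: √2402/3 ≈ 16.337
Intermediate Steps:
m(Y, U) = Y/3 (m(Y, U) = (Y + 0)/3 = Y/3)
B(C) = 2*C*(-178 + C) (B(C) = (2*C)*(-178 + C) = 2*C*(-178 + C))
√(p(218, M) + B(m(-1, 9))) = √(148 + 2*((⅓)*(-1))*(-178 + (⅓)*(-1))) = √(148 + 2*(-⅓)*(-178 - ⅓)) = √(148 + 2*(-⅓)*(-535/3)) = √(148 + 1070/9) = √(2402/9) = √2402/3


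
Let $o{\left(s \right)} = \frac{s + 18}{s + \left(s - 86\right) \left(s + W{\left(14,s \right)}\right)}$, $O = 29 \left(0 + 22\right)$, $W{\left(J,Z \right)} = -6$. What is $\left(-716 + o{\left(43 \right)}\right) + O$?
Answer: $- \frac{120805}{1548} \approx -78.039$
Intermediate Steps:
$O = 638$ ($O = 29 \cdot 22 = 638$)
$o{\left(s \right)} = \frac{18 + s}{s + \left(-86 + s\right) \left(-6 + s\right)}$ ($o{\left(s \right)} = \frac{s + 18}{s + \left(s - 86\right) \left(s - 6\right)} = \frac{18 + s}{s + \left(-86 + s\right) \left(-6 + s\right)}$)
$\left(-716 + o{\left(43 \right)}\right) + O = \left(-716 + \frac{18 + 43}{516 + 43^{2} - 3913}\right) + 638 = \left(-716 + \frac{1}{516 + 1849 - 3913} \cdot 61\right) + 638 = \left(-716 + \frac{1}{-1548} \cdot 61\right) + 638 = \left(-716 - \frac{61}{1548}\right) + 638 = - \frac{1108429}{1548} + 638 = - \frac{120805}{1548}$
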